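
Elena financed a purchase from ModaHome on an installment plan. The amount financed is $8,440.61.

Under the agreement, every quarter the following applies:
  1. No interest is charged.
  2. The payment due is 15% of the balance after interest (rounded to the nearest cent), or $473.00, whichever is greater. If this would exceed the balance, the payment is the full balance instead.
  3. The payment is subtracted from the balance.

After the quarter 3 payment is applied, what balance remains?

Quarter 1: $8,440.61 − $1,266.09 → $7,174.52
Quarter 2: $7,174.52 − $1,076.18 → $6,098.34
Quarter 3: $6,098.34 − $914.75 → $5,183.59

$5,183.59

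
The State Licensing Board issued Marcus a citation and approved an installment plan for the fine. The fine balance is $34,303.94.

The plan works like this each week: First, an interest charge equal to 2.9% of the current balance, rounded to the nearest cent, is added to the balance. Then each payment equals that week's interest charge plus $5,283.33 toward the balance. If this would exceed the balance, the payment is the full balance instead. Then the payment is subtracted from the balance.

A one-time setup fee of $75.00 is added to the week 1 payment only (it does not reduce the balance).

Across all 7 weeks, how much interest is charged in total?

Week 1: $34,303.94 +$994.81 interest = $35,298.75; pay $6,278.14 (+ $75.00 fee) → $29,020.61
Week 2: $29,020.61 +$841.60 interest = $29,862.21; pay $6,124.93 → $23,737.28
Week 3: $23,737.28 +$688.38 interest = $24,425.66; pay $5,971.71 → $18,453.95
Week 4: $18,453.95 +$535.16 interest = $18,989.11; pay $5,818.49 → $13,170.62
Week 5: $13,170.62 +$381.95 interest = $13,552.57; pay $5,665.28 → $7,887.29
Week 6: $7,887.29 +$228.73 interest = $8,116.02; pay $5,512.06 → $2,603.96
Week 7: $2,603.96 +$75.51 interest = $2,679.47; pay $2,679.47 → $0.00
Total interest: $994.81 + $841.60 + $688.38 + $535.16 + $381.95 + $228.73 + $75.51 = $3,746.14

$3,746.14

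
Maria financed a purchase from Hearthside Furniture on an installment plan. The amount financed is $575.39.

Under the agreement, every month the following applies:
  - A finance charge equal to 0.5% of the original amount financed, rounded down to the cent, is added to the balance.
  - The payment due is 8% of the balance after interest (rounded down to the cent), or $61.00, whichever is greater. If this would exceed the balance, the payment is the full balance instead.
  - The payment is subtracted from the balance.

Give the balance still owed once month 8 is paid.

$110.35

# | Opening | Interest | Payment | End bal
1 | $575.39 | $2.87 | $61.00 | $517.26
2 | $517.26 | $2.87 | $61.00 | $459.13
3 | $459.13 | $2.87 | $61.00 | $401.00
4 | $401.00 | $2.87 | $61.00 | $342.87
5 | $342.87 | $2.87 | $61.00 | $284.74
6 | $284.74 | $2.87 | $61.00 | $226.61
7 | $226.61 | $2.87 | $61.00 | $168.48
8 | $168.48 | $2.87 | $61.00 | $110.35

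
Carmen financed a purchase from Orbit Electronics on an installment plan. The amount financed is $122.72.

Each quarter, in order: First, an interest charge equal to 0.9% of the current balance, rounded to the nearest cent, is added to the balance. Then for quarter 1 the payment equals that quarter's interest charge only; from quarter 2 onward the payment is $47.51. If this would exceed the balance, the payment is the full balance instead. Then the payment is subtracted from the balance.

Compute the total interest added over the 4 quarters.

$3.16

Quarter 1: opening $122.72; interest $1.10 → $123.82; payment $1.10; balance $122.72
Quarter 2: opening $122.72; interest $1.10 → $123.82; payment $47.51; balance $76.31
Quarter 3: opening $76.31; interest $0.69 → $77.00; payment $47.51; balance $29.49
Quarter 4: opening $29.49; interest $0.27 → $29.76; payment $29.76; balance $0.00
Total interest: $1.10 + $1.10 + $0.69 + $0.27 = $3.16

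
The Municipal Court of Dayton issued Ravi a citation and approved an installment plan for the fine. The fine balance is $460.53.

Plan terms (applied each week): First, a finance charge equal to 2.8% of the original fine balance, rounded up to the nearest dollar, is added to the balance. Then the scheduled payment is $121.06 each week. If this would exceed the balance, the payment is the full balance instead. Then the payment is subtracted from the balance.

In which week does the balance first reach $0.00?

5

Week 1: opening $460.53; interest $13.00 → $473.53; payment $121.06; balance $352.47
Week 2: opening $352.47; interest $13.00 → $365.47; payment $121.06; balance $244.41
Week 3: opening $244.41; interest $13.00 → $257.41; payment $121.06; balance $136.35
Week 4: opening $136.35; interest $13.00 → $149.35; payment $121.06; balance $28.29
Week 5: opening $28.29; interest $13.00 → $41.29; payment $41.29; balance $0.00
Balance reaches $0.00 in week 5.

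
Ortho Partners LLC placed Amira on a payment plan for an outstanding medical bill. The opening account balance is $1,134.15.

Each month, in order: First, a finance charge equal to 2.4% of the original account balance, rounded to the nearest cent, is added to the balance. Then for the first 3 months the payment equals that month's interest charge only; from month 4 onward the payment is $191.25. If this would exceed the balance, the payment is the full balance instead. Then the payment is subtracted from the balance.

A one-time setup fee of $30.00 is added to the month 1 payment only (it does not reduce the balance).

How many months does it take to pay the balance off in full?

Month 1: opening $1,134.15; interest $27.22 → $1,161.37; payment $27.22 (+ $30.00 fee); balance $1,134.15
Month 2: opening $1,134.15; interest $27.22 → $1,161.37; payment $27.22; balance $1,134.15
Month 3: opening $1,134.15; interest $27.22 → $1,161.37; payment $27.22; balance $1,134.15
Month 4: opening $1,134.15; interest $27.22 → $1,161.37; payment $191.25; balance $970.12
Month 5: opening $970.12; interest $27.22 → $997.34; payment $191.25; balance $806.09
Month 6: opening $806.09; interest $27.22 → $833.31; payment $191.25; balance $642.06
Month 7: opening $642.06; interest $27.22 → $669.28; payment $191.25; balance $478.03
Month 8: opening $478.03; interest $27.22 → $505.25; payment $191.25; balance $314.00
Month 9: opening $314.00; interest $27.22 → $341.22; payment $191.25; balance $149.97
Month 10: opening $149.97; interest $27.22 → $177.19; payment $177.19; balance $0.00
Balance reaches $0.00 in month 10.

10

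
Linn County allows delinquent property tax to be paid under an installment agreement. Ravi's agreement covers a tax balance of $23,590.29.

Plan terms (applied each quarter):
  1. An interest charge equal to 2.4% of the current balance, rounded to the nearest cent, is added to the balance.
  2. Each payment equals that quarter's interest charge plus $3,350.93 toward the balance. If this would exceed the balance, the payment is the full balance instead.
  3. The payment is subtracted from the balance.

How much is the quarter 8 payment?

$136.99

Quarter 1: opening $23,590.29; interest $566.17 → $24,156.46; payment $3,917.10; balance $20,239.36
Quarter 2: opening $20,239.36; interest $485.74 → $20,725.10; payment $3,836.67; balance $16,888.43
Quarter 3: opening $16,888.43; interest $405.32 → $17,293.75; payment $3,756.25; balance $13,537.50
Quarter 4: opening $13,537.50; interest $324.90 → $13,862.40; payment $3,675.83; balance $10,186.57
Quarter 5: opening $10,186.57; interest $244.48 → $10,431.05; payment $3,595.41; balance $6,835.64
Quarter 6: opening $6,835.64; interest $164.06 → $6,999.70; payment $3,514.99; balance $3,484.71
Quarter 7: opening $3,484.71; interest $83.63 → $3,568.34; payment $3,434.56; balance $133.78
Quarter 8: opening $133.78; interest $3.21 → $136.99; payment $136.99; balance $0.00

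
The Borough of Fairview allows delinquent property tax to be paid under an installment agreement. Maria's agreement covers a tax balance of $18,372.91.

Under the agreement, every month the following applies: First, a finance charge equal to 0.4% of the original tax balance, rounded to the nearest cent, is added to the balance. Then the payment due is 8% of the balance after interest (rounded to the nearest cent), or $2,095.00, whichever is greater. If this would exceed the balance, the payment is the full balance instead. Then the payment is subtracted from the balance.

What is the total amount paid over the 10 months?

Month 1: opening $18,372.91; interest $73.49 → $18,446.40; payment $2,095.00; balance $16,351.40
Month 2: opening $16,351.40; interest $73.49 → $16,424.89; payment $2,095.00; balance $14,329.89
Month 3: opening $14,329.89; interest $73.49 → $14,403.38; payment $2,095.00; balance $12,308.38
Month 4: opening $12,308.38; interest $73.49 → $12,381.87; payment $2,095.00; balance $10,286.87
Month 5: opening $10,286.87; interest $73.49 → $10,360.36; payment $2,095.00; balance $8,265.36
Month 6: opening $8,265.36; interest $73.49 → $8,338.85; payment $2,095.00; balance $6,243.85
Month 7: opening $6,243.85; interest $73.49 → $6,317.34; payment $2,095.00; balance $4,222.34
Month 8: opening $4,222.34; interest $73.49 → $4,295.83; payment $2,095.00; balance $2,200.83
Month 9: opening $2,200.83; interest $73.49 → $2,274.32; payment $2,095.00; balance $179.32
Month 10: opening $179.32; interest $73.49 → $252.81; payment $252.81; balance $0.00
Total paid: $19,107.81

$19,107.81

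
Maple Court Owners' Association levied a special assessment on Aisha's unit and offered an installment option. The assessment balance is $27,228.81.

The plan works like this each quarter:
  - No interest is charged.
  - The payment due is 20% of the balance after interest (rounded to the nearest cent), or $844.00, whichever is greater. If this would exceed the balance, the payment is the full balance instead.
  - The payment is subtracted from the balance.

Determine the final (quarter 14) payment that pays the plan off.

$278.59

Quarter 1: opening $27,228.81; payment $5,445.76; balance $21,783.05
Quarter 2: opening $21,783.05; payment $4,356.61; balance $17,426.44
Quarter 3: opening $17,426.44; payment $3,485.29; balance $13,941.15
Quarter 4: opening $13,941.15; payment $2,788.23; balance $11,152.92
Quarter 5: opening $11,152.92; payment $2,230.58; balance $8,922.34
Quarter 6: opening $8,922.34; payment $1,784.47; balance $7,137.87
Quarter 7: opening $7,137.87; payment $1,427.57; balance $5,710.30
Quarter 8: opening $5,710.30; payment $1,142.06; balance $4,568.24
Quarter 9: opening $4,568.24; payment $913.65; balance $3,654.59
Quarter 10: opening $3,654.59; payment $844.00; balance $2,810.59
Quarter 11: opening $2,810.59; payment $844.00; balance $1,966.59
Quarter 12: opening $1,966.59; payment $844.00; balance $1,122.59
Quarter 13: opening $1,122.59; payment $844.00; balance $278.59
Quarter 14: opening $278.59; payment $278.59; balance $0.00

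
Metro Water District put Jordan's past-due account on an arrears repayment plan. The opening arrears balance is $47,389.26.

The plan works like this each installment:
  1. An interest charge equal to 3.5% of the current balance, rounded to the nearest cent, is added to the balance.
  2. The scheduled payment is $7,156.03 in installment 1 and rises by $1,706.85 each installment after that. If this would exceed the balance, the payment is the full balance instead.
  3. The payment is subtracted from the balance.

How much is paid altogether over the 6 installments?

$53,089.98

Installment 1: $47,389.26 +$1,658.62 interest = $49,047.88; pay $7,156.03 → $41,891.85
Installment 2: $41,891.85 +$1,466.21 interest = $43,358.06; pay $8,862.88 → $34,495.18
Installment 3: $34,495.18 +$1,207.33 interest = $35,702.51; pay $10,569.73 → $25,132.78
Installment 4: $25,132.78 +$879.65 interest = $26,012.43; pay $12,276.58 → $13,735.85
Installment 5: $13,735.85 +$480.75 interest = $14,216.60; pay $13,983.43 → $233.17
Installment 6: $233.17 +$8.16 interest = $241.33; pay $241.33 → $0.00
Total paid: $53,089.98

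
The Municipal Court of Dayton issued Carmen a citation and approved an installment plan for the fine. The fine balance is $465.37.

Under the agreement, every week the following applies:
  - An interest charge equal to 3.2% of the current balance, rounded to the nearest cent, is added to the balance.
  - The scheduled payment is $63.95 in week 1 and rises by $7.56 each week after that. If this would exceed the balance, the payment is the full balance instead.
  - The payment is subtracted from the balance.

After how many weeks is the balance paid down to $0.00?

Week 1: $465.37 +$14.89 interest = $480.26; pay $63.95 → $416.31
Week 2: $416.31 +$13.32 interest = $429.63; pay $71.51 → $358.12
Week 3: $358.12 +$11.46 interest = $369.58; pay $79.07 → $290.51
Week 4: $290.51 +$9.30 interest = $299.81; pay $86.63 → $213.18
Week 5: $213.18 +$6.82 interest = $220.00; pay $94.19 → $125.81
Week 6: $125.81 +$4.03 interest = $129.84; pay $101.75 → $28.09
Week 7: $28.09 +$0.90 interest = $28.99; pay $28.99 → $0.00
Balance reaches $0.00 in week 7.

7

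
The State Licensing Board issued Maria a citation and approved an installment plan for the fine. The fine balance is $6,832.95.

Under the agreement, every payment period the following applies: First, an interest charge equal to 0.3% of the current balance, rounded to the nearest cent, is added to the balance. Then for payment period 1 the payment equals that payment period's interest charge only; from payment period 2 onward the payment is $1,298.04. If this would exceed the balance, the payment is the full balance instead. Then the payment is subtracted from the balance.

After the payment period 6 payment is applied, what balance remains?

$406.81

Payment period 1: $6,832.95 +$20.50 interest = $6,853.45; pay $20.50 → $6,832.95
Payment period 2: $6,832.95 +$20.50 interest = $6,853.45; pay $1,298.04 → $5,555.41
Payment period 3: $5,555.41 +$16.67 interest = $5,572.08; pay $1,298.04 → $4,274.04
Payment period 4: $4,274.04 +$12.82 interest = $4,286.86; pay $1,298.04 → $2,988.82
Payment period 5: $2,988.82 +$8.97 interest = $2,997.79; pay $1,298.04 → $1,699.75
Payment period 6: $1,699.75 +$5.10 interest = $1,704.85; pay $1,298.04 → $406.81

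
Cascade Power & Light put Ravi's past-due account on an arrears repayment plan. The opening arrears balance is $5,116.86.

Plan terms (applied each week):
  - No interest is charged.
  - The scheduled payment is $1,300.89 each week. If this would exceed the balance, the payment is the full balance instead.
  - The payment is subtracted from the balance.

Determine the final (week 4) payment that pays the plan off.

# | Opening | Payment | End bal
1 | $5,116.86 | $1,300.89 | $3,815.97
2 | $3,815.97 | $1,300.89 | $2,515.08
3 | $2,515.08 | $1,300.89 | $1,214.19
4 | $1,214.19 | $1,214.19 | $0.00

$1,214.19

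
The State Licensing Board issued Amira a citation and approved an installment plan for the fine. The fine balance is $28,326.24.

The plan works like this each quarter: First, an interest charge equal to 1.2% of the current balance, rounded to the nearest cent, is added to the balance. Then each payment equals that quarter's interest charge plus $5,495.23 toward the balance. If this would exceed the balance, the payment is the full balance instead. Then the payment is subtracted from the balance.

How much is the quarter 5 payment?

Quarter 1: opening $28,326.24; interest $339.91 → $28,666.15; payment $5,835.14; balance $22,831.01
Quarter 2: opening $22,831.01; interest $273.97 → $23,104.98; payment $5,769.20; balance $17,335.78
Quarter 3: opening $17,335.78; interest $208.03 → $17,543.81; payment $5,703.26; balance $11,840.55
Quarter 4: opening $11,840.55; interest $142.09 → $11,982.64; payment $5,637.32; balance $6,345.32
Quarter 5: opening $6,345.32; interest $76.14 → $6,421.46; payment $5,571.37; balance $850.09

$5,571.37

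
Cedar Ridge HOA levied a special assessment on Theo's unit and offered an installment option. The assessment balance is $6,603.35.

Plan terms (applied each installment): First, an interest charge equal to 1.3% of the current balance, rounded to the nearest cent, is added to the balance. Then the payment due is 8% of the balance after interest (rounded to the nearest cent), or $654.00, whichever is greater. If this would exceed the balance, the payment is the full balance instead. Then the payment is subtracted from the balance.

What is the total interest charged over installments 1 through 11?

Installment 1: $6,603.35 +$85.84 interest = $6,689.19; pay $654.00 → $6,035.19
Installment 2: $6,035.19 +$78.46 interest = $6,113.65; pay $654.00 → $5,459.65
Installment 3: $5,459.65 +$70.98 interest = $5,530.63; pay $654.00 → $4,876.63
Installment 4: $4,876.63 +$63.40 interest = $4,940.03; pay $654.00 → $4,286.03
Installment 5: $4,286.03 +$55.72 interest = $4,341.75; pay $654.00 → $3,687.75
Installment 6: $3,687.75 +$47.94 interest = $3,735.69; pay $654.00 → $3,081.69
Installment 7: $3,081.69 +$40.06 interest = $3,121.75; pay $654.00 → $2,467.75
Installment 8: $2,467.75 +$32.08 interest = $2,499.83; pay $654.00 → $1,845.83
Installment 9: $1,845.83 +$24.00 interest = $1,869.83; pay $654.00 → $1,215.83
Installment 10: $1,215.83 +$15.81 interest = $1,231.64; pay $654.00 → $577.64
Installment 11: $577.64 +$7.51 interest = $585.15; pay $585.15 → $0.00
Total interest: $85.84 + $78.46 + $70.98 + $63.40 + $55.72 + $47.94 + $40.06 + $32.08 + $24.00 + $15.81 + $7.51 = $521.80

$521.80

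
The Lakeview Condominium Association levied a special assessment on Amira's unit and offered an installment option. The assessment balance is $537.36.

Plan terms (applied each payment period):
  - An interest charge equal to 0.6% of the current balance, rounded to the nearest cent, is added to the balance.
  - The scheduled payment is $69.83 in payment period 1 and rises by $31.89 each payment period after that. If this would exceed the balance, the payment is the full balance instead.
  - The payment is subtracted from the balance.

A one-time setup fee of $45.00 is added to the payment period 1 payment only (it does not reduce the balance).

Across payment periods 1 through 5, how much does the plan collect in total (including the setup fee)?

$592.53

# | Opening | Interest | Payment | Fee | End bal
1 | $537.36 | $3.22 | $69.83 | $45.00 | $470.75
2 | $470.75 | $2.82 | $101.72 | — | $371.85
3 | $371.85 | $2.23 | $133.61 | — | $240.47
4 | $240.47 | $1.44 | $165.50 | — | $76.41
5 | $76.41 | $0.46 | $76.87 | — | $0.00
Total paid: $592.53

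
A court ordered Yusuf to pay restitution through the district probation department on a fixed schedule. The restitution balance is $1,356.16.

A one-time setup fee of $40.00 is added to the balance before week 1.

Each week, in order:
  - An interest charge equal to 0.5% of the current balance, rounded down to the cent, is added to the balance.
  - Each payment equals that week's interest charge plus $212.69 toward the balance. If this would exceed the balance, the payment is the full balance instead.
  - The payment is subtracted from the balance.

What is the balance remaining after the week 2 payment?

# | Opening | Interest | Payment | End bal
1 | $1,396.16 | $6.98 | $219.67 | $1,183.47
2 | $1,183.47 | $5.91 | $218.60 | $970.78

$970.78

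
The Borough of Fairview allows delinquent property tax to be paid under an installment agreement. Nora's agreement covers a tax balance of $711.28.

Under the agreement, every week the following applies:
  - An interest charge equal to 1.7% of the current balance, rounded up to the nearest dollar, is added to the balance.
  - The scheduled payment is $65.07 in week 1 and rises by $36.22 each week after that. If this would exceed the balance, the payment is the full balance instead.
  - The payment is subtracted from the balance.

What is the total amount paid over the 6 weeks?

$761.28

Week 1: $711.28 +$13.00 interest = $724.28; pay $65.07 → $659.21
Week 2: $659.21 +$12.00 interest = $671.21; pay $101.29 → $569.92
Week 3: $569.92 +$10.00 interest = $579.92; pay $137.51 → $442.41
Week 4: $442.41 +$8.00 interest = $450.41; pay $173.73 → $276.68
Week 5: $276.68 +$5.00 interest = $281.68; pay $209.95 → $71.73
Week 6: $71.73 +$2.00 interest = $73.73; pay $73.73 → $0.00
Total paid: $761.28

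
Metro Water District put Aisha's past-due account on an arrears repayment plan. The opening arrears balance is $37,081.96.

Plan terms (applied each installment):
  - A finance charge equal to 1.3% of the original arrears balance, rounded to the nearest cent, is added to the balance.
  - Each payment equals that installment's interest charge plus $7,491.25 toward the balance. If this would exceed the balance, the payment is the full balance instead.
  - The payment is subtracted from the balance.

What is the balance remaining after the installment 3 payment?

$14,608.21

Installment 1: $37,081.96 +$482.07 interest = $37,564.03; pay $7,973.32 → $29,590.71
Installment 2: $29,590.71 +$482.07 interest = $30,072.78; pay $7,973.32 → $22,099.46
Installment 3: $22,099.46 +$482.07 interest = $22,581.53; pay $7,973.32 → $14,608.21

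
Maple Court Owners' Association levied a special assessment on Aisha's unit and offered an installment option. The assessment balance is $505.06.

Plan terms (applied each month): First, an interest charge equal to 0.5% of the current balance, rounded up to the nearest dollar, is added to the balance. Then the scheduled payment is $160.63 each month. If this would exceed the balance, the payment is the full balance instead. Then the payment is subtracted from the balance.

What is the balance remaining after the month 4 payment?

# | Opening | Interest | Payment | End bal
1 | $505.06 | $3.00 | $160.63 | $347.43
2 | $347.43 | $2.00 | $160.63 | $188.80
3 | $188.80 | $1.00 | $160.63 | $29.17
4 | $29.17 | $1.00 | $30.17 | $0.00

$0.00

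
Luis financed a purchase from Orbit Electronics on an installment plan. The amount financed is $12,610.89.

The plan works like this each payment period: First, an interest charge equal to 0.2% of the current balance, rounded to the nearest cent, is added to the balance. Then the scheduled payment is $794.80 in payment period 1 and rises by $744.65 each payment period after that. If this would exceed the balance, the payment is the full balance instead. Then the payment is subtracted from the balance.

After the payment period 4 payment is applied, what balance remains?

$5,049.46

Payment period 1: opening $12,610.89; interest $25.22 → $12,636.11; payment $794.80; balance $11,841.31
Payment period 2: opening $11,841.31; interest $23.68 → $11,864.99; payment $1,539.45; balance $10,325.54
Payment period 3: opening $10,325.54; interest $20.65 → $10,346.19; payment $2,284.10; balance $8,062.09
Payment period 4: opening $8,062.09; interest $16.12 → $8,078.21; payment $3,028.75; balance $5,049.46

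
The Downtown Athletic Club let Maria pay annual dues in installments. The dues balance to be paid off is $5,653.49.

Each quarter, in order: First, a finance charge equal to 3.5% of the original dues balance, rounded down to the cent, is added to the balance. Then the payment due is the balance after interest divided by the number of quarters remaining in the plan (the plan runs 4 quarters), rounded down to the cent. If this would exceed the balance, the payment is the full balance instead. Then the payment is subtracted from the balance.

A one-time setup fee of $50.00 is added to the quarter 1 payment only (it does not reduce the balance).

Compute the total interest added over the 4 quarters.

$791.48

# | Opening | Interest | Payment | Fee | End bal
1 | $5,653.49 | $197.87 | $1,462.84 | $50.00 | $4,388.52
2 | $4,388.52 | $197.87 | $1,528.79 | — | $3,057.60
3 | $3,057.60 | $197.87 | $1,627.73 | — | $1,627.74
4 | $1,627.74 | $197.87 | $1,825.61 | — | $0.00
Total interest: $197.87 + $197.87 + $197.87 + $197.87 = $791.48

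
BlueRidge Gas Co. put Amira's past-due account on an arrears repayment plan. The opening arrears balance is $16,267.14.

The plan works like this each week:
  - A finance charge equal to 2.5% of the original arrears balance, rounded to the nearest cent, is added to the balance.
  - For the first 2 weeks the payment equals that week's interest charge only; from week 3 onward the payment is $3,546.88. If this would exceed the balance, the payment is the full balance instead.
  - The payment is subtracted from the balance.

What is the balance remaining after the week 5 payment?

$6,846.54

Week 1: $16,267.14 +$406.68 interest = $16,673.82; pay $406.68 → $16,267.14
Week 2: $16,267.14 +$406.68 interest = $16,673.82; pay $406.68 → $16,267.14
Week 3: $16,267.14 +$406.68 interest = $16,673.82; pay $3,546.88 → $13,126.94
Week 4: $13,126.94 +$406.68 interest = $13,533.62; pay $3,546.88 → $9,986.74
Week 5: $9,986.74 +$406.68 interest = $10,393.42; pay $3,546.88 → $6,846.54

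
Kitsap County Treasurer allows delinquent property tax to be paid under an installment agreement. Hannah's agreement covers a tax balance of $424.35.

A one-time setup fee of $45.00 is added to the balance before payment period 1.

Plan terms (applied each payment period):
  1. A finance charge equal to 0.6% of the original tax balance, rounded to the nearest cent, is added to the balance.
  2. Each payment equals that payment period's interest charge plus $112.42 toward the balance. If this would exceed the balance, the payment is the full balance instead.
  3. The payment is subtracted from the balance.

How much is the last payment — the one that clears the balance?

Payment period 1: opening $469.35; interest $2.55 → $471.90; payment $114.97; balance $356.93
Payment period 2: opening $356.93; interest $2.55 → $359.48; payment $114.97; balance $244.51
Payment period 3: opening $244.51; interest $2.55 → $247.06; payment $114.97; balance $132.09
Payment period 4: opening $132.09; interest $2.55 → $134.64; payment $114.97; balance $19.67
Payment period 5: opening $19.67; interest $2.55 → $22.22; payment $22.22; balance $0.00

$22.22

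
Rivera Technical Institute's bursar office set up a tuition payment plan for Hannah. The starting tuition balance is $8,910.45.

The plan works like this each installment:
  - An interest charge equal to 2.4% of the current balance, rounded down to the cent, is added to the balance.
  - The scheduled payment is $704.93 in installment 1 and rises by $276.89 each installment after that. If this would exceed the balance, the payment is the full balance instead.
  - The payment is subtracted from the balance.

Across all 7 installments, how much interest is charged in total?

Installment 1: $8,910.45 +$213.85 interest = $9,124.30; pay $704.93 → $8,419.37
Installment 2: $8,419.37 +$202.06 interest = $8,621.43; pay $981.82 → $7,639.61
Installment 3: $7,639.61 +$183.35 interest = $7,822.96; pay $1,258.71 → $6,564.25
Installment 4: $6,564.25 +$157.54 interest = $6,721.79; pay $1,535.60 → $5,186.19
Installment 5: $5,186.19 +$124.46 interest = $5,310.65; pay $1,812.49 → $3,498.16
Installment 6: $3,498.16 +$83.95 interest = $3,582.11; pay $2,089.38 → $1,492.73
Installment 7: $1,492.73 +$35.82 interest = $1,528.55; pay $1,528.55 → $0.00
Total interest: $213.85 + $202.06 + $183.35 + $157.54 + $124.46 + $83.95 + $35.82 = $1,001.03

$1,001.03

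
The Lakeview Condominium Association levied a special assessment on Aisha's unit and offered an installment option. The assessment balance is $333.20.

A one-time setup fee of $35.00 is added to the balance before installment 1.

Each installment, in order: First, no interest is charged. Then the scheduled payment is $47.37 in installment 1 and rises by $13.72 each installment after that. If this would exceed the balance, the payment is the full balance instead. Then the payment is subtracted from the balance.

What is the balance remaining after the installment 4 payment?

Installment 1: $368.20 − $47.37 → $320.83
Installment 2: $320.83 − $61.09 → $259.74
Installment 3: $259.74 − $74.81 → $184.93
Installment 4: $184.93 − $88.53 → $96.40

$96.40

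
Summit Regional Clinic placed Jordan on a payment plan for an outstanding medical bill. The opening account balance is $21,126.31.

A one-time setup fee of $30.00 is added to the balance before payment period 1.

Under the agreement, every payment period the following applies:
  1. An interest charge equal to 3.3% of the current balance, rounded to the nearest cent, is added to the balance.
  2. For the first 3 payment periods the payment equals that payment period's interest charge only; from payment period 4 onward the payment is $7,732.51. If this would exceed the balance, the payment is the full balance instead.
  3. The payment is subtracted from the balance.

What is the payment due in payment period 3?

Payment period 1: opening $21,156.31; interest $698.16 → $21,854.47; payment $698.16; balance $21,156.31
Payment period 2: opening $21,156.31; interest $698.16 → $21,854.47; payment $698.16; balance $21,156.31
Payment period 3: opening $21,156.31; interest $698.16 → $21,854.47; payment $698.16; balance $21,156.31

$698.16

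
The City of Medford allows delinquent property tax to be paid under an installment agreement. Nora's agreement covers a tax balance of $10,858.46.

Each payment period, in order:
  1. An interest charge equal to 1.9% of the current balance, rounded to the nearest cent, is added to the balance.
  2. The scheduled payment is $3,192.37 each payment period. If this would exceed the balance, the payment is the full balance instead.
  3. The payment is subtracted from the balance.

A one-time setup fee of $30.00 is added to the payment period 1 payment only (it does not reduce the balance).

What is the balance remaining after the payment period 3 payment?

$1,729.00

# | Opening | Interest | Payment | Fee | End bal
1 | $10,858.46 | $206.31 | $3,192.37 | $30.00 | $7,872.40
2 | $7,872.40 | $149.58 | $3,192.37 | — | $4,829.61
3 | $4,829.61 | $91.76 | $3,192.37 | — | $1,729.00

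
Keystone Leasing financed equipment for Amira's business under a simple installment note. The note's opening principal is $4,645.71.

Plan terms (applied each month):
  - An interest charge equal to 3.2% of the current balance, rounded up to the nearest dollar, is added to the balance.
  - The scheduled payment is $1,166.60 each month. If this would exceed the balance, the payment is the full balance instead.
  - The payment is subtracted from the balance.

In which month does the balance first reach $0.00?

# | Opening | Interest | Payment | End bal
1 | $4,645.71 | $149.00 | $1,166.60 | $3,628.11
2 | $3,628.11 | $117.00 | $1,166.60 | $2,578.51
3 | $2,578.51 | $83.00 | $1,166.60 | $1,494.91
4 | $1,494.91 | $48.00 | $1,166.60 | $376.31
5 | $376.31 | $13.00 | $389.31 | $0.00
Balance reaches $0.00 in month 5.

5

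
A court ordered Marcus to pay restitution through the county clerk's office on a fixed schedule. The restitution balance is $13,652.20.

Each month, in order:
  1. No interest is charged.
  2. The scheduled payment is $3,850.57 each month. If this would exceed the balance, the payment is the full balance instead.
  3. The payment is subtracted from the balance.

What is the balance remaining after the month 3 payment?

$2,100.49

Month 1: opening $13,652.20; payment $3,850.57; balance $9,801.63
Month 2: opening $9,801.63; payment $3,850.57; balance $5,951.06
Month 3: opening $5,951.06; payment $3,850.57; balance $2,100.49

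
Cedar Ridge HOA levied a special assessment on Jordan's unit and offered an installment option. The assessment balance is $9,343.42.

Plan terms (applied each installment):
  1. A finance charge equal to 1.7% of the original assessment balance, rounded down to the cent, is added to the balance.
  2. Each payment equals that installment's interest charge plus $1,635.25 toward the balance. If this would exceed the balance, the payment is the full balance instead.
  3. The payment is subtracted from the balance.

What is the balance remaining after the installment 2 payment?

Installment 1: $9,343.42 +$158.83 interest = $9,502.25; pay $1,794.08 → $7,708.17
Installment 2: $7,708.17 +$158.83 interest = $7,867.00; pay $1,794.08 → $6,072.92

$6,072.92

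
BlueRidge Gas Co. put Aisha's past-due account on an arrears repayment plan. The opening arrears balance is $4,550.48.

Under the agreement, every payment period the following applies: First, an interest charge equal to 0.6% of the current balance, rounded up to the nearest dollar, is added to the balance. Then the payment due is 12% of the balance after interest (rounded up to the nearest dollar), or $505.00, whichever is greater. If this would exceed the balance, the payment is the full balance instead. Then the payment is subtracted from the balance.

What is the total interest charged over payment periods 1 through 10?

$145.00

Payment period 1: $4,550.48 +$28.00 interest = $4,578.48; pay $550.00 → $4,028.48
Payment period 2: $4,028.48 +$25.00 interest = $4,053.48; pay $505.00 → $3,548.48
Payment period 3: $3,548.48 +$22.00 interest = $3,570.48; pay $505.00 → $3,065.48
Payment period 4: $3,065.48 +$19.00 interest = $3,084.48; pay $505.00 → $2,579.48
Payment period 5: $2,579.48 +$16.00 interest = $2,595.48; pay $505.00 → $2,090.48
Payment period 6: $2,090.48 +$13.00 interest = $2,103.48; pay $505.00 → $1,598.48
Payment period 7: $1,598.48 +$10.00 interest = $1,608.48; pay $505.00 → $1,103.48
Payment period 8: $1,103.48 +$7.00 interest = $1,110.48; pay $505.00 → $605.48
Payment period 9: $605.48 +$4.00 interest = $609.48; pay $505.00 → $104.48
Payment period 10: $104.48 +$1.00 interest = $105.48; pay $105.48 → $0.00
Total interest: $28.00 + $25.00 + $22.00 + $19.00 + $16.00 + $13.00 + $10.00 + $7.00 + $4.00 + $1.00 = $145.00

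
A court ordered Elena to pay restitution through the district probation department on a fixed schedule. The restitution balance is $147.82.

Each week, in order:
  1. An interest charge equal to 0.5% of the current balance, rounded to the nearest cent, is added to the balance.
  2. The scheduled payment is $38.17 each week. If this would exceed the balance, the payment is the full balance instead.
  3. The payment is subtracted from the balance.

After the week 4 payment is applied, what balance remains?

$0.00

Week 1: opening $147.82; interest $0.74 → $148.56; payment $38.17; balance $110.39
Week 2: opening $110.39; interest $0.55 → $110.94; payment $38.17; balance $72.77
Week 3: opening $72.77; interest $0.36 → $73.13; payment $38.17; balance $34.96
Week 4: opening $34.96; interest $0.17 → $35.13; payment $35.13; balance $0.00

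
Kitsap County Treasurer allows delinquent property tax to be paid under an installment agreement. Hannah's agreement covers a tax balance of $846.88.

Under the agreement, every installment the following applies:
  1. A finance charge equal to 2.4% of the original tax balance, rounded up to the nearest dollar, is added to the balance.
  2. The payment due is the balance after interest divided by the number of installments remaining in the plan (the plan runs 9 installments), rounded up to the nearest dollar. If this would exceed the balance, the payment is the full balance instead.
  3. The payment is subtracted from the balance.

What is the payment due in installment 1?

$97.00

Installment 1: opening $846.88; interest $21.00 → $867.88; payment $97.00; balance $770.88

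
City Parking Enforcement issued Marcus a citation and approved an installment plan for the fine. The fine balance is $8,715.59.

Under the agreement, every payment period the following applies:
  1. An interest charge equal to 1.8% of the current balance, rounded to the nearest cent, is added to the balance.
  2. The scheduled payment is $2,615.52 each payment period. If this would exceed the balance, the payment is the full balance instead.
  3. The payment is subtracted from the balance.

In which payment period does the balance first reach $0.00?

# | Opening | Interest | Payment | End bal
1 | $8,715.59 | $156.88 | $2,615.52 | $6,256.95
2 | $6,256.95 | $112.63 | $2,615.52 | $3,754.06
3 | $3,754.06 | $67.57 | $2,615.52 | $1,206.11
4 | $1,206.11 | $21.71 | $1,227.82 | $0.00
Balance reaches $0.00 in payment period 4.

4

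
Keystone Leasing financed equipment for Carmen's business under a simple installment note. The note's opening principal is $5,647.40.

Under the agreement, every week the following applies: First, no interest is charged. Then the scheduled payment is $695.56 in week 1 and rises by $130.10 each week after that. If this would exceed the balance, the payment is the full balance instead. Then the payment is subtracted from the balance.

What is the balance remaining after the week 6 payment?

$0.00

Week 1: $5,647.40 − $695.56 → $4,951.84
Week 2: $4,951.84 − $825.66 → $4,126.18
Week 3: $4,126.18 − $955.76 → $3,170.42
Week 4: $3,170.42 − $1,085.86 → $2,084.56
Week 5: $2,084.56 − $1,215.96 → $868.60
Week 6: $868.60 − $868.60 → $0.00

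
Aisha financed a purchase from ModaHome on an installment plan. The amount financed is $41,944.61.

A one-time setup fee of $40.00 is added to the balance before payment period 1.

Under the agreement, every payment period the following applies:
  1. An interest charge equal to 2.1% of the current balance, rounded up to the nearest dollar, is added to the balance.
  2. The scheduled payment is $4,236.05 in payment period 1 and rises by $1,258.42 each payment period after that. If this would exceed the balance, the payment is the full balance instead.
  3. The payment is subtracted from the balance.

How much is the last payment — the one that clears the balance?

# | Opening | Interest | Payment | End bal
1 | $41,984.61 | $882.00 | $4,236.05 | $38,630.56
2 | $38,630.56 | $812.00 | $5,494.47 | $33,948.09
3 | $33,948.09 | $713.00 | $6,752.89 | $27,908.20
4 | $27,908.20 | $587.00 | $8,011.31 | $20,483.89
5 | $20,483.89 | $431.00 | $9,269.73 | $11,645.16
6 | $11,645.16 | $245.00 | $10,528.15 | $1,362.01
7 | $1,362.01 | $29.00 | $1,391.01 | $0.00

$1,391.01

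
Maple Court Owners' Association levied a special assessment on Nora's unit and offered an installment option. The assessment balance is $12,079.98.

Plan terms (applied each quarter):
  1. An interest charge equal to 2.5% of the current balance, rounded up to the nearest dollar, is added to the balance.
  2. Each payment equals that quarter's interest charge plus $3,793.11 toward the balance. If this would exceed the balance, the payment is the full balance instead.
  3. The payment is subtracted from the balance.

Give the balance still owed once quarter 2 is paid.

$4,493.76

Quarter 1: opening $12,079.98; interest $302.00 → $12,381.98; payment $4,095.11; balance $8,286.87
Quarter 2: opening $8,286.87; interest $208.00 → $8,494.87; payment $4,001.11; balance $4,493.76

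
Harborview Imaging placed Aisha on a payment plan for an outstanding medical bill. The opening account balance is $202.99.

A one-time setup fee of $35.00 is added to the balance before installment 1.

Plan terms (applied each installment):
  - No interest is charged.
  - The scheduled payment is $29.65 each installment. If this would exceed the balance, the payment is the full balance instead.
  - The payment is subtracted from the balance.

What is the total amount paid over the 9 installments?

Installment 1: $237.99 − $29.65 → $208.34
Installment 2: $208.34 − $29.65 → $178.69
Installment 3: $178.69 − $29.65 → $149.04
Installment 4: $149.04 − $29.65 → $119.39
Installment 5: $119.39 − $29.65 → $89.74
Installment 6: $89.74 − $29.65 → $60.09
Installment 7: $60.09 − $29.65 → $30.44
Installment 8: $30.44 − $29.65 → $0.79
Installment 9: $0.79 − $0.79 → $0.00
Total paid: $237.99

$237.99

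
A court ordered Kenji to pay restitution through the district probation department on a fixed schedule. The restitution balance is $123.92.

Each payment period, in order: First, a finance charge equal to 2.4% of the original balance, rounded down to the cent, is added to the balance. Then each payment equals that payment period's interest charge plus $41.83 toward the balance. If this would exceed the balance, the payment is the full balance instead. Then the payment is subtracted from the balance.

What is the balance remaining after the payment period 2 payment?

Payment period 1: $123.92 +$2.97 interest = $126.89; pay $44.80 → $82.09
Payment period 2: $82.09 +$2.97 interest = $85.06; pay $44.80 → $40.26

$40.26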